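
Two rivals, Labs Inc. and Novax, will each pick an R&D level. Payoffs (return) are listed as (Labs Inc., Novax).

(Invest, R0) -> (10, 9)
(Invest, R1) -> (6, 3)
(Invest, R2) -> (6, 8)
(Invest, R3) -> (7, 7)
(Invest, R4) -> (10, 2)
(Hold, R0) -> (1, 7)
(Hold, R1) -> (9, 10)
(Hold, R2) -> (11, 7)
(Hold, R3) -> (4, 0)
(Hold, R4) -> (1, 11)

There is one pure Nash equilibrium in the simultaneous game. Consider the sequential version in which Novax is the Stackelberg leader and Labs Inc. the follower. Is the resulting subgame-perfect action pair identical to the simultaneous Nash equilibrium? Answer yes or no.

Labs Inc. best-responds to each possible Novax move:
- R0: BR = Invest, leader payoff 9.
- R1: BR = Hold, leader payoff 10.
- R2: BR = Hold, leader payoff 7.
- R3: BR = Invest, leader payoff 7.
- R4: BR = Invest, leader payoff 2.
Among 9, 10, 7, 7, 2, the best is 10 at R1. Subgame-perfect outcome: (Hold, R1) with payoffs (9, 10).
For the simultaneous game, intersect best replies.
Labs Inc.'s best replies: R0→Invest; R1→Hold; R2→Hold; R3→Invest; R4→Invest.
Novax's best replies: Invest→R0; Hold→R4.
Only (Invest, R0) has each player best-responding; Nash payoffs (10, 9).
Sequential outcome (Hold, R1) differs from the Nash profile (Invest, R0).

no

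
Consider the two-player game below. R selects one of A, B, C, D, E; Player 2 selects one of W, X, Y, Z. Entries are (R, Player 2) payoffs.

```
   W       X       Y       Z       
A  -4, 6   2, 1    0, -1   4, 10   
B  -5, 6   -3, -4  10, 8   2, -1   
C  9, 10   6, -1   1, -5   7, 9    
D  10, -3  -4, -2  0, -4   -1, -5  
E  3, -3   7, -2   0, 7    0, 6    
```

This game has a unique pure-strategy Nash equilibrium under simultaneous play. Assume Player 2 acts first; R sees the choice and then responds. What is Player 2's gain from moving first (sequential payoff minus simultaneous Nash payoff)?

Solve by backward induction (Player 2 leads).
- W → R plays D (best of -4, -5, 9, 10, 3); Player 2 gets -3.
- X → R plays E (best of 2, -3, 6, -4, 7); Player 2 gets -2.
- Y → R plays B (best of 0, 10, 1, 0, 0); Player 2 gets 8.
- Z → R plays C (best of 4, 2, 7, -1, 0); Player 2 gets 9.
Player 2's induced payoffs are -3, -2, 8, 9, so Player 2 commits to Z. Subgame-perfect outcome: (C, Z) with payoffs (7, 9).
Under simultaneous play:
R's best replies: W→D; X→E; Y→B; Z→C.
Player 2's best replies: A→Z; B→Y; C→W; D→X; E→Y.
Only (B, Y) has each player best-responding; Nash payoffs (10, 8).
Player 2's commitment gain: 9 − 8 = 1.

1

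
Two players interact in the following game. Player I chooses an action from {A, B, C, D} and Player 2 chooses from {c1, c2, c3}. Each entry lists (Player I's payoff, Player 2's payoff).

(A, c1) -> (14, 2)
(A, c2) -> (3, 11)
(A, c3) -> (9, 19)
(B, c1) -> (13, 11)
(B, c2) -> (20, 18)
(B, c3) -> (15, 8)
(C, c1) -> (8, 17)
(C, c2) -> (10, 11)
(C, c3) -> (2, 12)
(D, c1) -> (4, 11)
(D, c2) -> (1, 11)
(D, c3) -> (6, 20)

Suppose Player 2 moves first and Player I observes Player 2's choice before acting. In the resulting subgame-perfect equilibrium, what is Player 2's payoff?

Work backward from Player I's decision.
- c1 → Player I plays A (best of 14, 13, 8, 4); Player 2 gets 2.
- c2 → Player I plays B (best of 3, 20, 10, 1); Player 2 gets 18.
- c3 → Player I plays B (best of 9, 15, 2, 6); Player 2 gets 8.
Among 2, 18, 8, the best is 18 at c2. Subgame-perfect outcome: (B, c2) with payoffs (20, 18).

18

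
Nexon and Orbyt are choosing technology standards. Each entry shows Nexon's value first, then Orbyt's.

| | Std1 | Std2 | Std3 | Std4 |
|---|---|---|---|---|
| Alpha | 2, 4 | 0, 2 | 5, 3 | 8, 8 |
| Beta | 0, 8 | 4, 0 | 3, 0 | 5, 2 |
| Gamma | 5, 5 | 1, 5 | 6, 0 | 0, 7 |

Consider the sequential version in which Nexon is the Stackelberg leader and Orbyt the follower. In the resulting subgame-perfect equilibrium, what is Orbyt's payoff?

8

Backward induction with Nexon moving first.
- Alpha: BR = Std4, leader payoff 8.
- Beta: BR = Std1, leader payoff 0.
- Gamma: BR = Std4, leader payoff 0.
Nexon's induced payoffs are 8, 0, 0, so Nexon commits to Alpha. Subgame-perfect outcome: (Alpha, Std4) with payoffs (8, 8).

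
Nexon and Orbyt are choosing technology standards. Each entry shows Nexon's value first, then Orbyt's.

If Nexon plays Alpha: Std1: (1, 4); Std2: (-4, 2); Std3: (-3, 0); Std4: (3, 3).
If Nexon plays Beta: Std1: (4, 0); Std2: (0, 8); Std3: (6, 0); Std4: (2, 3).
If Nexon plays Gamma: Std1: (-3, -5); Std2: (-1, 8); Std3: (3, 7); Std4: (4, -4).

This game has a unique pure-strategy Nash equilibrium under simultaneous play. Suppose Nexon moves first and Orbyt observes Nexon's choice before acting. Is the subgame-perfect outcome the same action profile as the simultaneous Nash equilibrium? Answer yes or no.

no

Work backward from Orbyt's decision.
- Alpha: BR = Std1, leader payoff 1.
- Beta: BR = Std2, leader payoff 0.
- Gamma: BR = Std2, leader payoff -1.
Nexon's induced payoffs are 1, 0, -1, so Nexon commits to Alpha. Subgame-perfect outcome: (Alpha, Std1) with payoffs (1, 4).
For the simultaneous game, intersect best replies.
Nexon's best replies: Std1→Beta; Std2→Beta; Std3→Beta; Std4→Gamma.
Orbyt's best replies: Alpha→Std1; Beta→Std2; Gamma→Std2.
The unique mutual best reply is (Beta, Std2), giving (0, 8).
Sequential outcome (Alpha, Std1) differs from the Nash profile (Beta, Std2).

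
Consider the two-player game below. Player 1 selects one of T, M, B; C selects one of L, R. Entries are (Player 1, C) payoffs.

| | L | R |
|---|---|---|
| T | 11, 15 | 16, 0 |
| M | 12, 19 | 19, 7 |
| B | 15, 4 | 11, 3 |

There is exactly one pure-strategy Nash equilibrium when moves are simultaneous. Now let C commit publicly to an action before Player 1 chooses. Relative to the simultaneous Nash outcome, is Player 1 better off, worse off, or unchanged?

better off

Work backward from Player 1's decision.
- L → Player 1 plays B (best of 11, 12, 15); C gets 4.
- R → Player 1 plays M (best of 16, 19, 11); C gets 7.
Among 4, 7, the best is 7 at R. Subgame-perfect outcome: (M, R) with payoffs (19, 7).
For the simultaneous game, intersect best replies.
Player 1's best replies: L→B; R→M.
C's best replies: T→L; M→L; B→L.
The unique mutual best reply is (B, L), giving (15, 4).
Player 1 earns 19 sequentially versus 15 at the Nash outcome: better off.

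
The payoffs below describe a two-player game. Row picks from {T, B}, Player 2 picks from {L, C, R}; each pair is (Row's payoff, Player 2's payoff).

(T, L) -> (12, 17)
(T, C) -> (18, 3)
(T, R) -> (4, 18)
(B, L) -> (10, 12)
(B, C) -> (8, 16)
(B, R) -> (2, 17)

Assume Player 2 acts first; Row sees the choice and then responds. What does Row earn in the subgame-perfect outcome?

Work backward from Row's decision.
- L → Row plays T (best of 12, 10); Player 2 gets 17.
- C → Row plays T (best of 18, 8); Player 2 gets 3.
- R → Row plays T (best of 4, 2); Player 2 gets 18.
Maximizing over 17, 3, 18, Player 2 chooses R. Subgame-perfect outcome: (T, R) with payoffs (4, 18).

4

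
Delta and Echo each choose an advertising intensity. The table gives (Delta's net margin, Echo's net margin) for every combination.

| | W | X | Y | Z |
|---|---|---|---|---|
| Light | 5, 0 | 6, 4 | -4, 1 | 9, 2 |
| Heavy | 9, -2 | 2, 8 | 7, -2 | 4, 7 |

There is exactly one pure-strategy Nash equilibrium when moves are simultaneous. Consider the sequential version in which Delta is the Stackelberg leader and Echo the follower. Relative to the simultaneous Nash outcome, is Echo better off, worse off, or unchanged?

Work backward from Echo's decision.
- Light → Echo plays X (best of 0, 4, 1, 2); Delta gets 6.
- Heavy → Echo plays X (best of -2, 8, -2, 7); Delta gets 2.
Delta's induced payoffs are 6, 2, so Delta commits to Light. Subgame-perfect outcome: (Light, X) with payoffs (6, 4).
Under simultaneous play:
Delta's best replies: W→Heavy; X→Light; Y→Heavy; Z→Light.
Echo's best replies: Light→X; Heavy→X.
Only (Light, X) has each player best-responding; Nash payoffs (6, 4).
Echo earns 4 sequentially versus 4 at the Nash outcome: unchanged.

unchanged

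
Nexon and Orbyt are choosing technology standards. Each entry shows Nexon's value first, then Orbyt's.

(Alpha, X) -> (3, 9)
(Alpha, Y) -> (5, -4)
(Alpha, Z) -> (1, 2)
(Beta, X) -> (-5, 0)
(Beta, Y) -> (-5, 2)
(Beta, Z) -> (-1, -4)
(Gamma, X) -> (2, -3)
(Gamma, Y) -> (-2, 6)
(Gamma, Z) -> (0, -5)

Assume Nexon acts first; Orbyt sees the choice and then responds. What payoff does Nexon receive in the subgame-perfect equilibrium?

3

Backward induction with Nexon moving first.
- Alpha: BR = X, leader payoff 3.
- Beta: BR = Y, leader payoff -5.
- Gamma: BR = Y, leader payoff -2.
Among 3, -5, -2, the best is 3 at Alpha. Subgame-perfect outcome: (Alpha, X) with payoffs (3, 9).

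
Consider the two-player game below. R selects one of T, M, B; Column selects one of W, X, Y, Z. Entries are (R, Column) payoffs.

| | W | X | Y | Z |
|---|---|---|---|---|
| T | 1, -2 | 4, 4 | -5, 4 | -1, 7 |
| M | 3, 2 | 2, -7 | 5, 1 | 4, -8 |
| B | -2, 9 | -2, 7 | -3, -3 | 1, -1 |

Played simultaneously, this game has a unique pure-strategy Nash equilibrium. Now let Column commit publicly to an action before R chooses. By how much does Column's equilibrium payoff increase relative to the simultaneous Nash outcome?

Backward induction with Column moving first.
- W → R plays M (best of 1, 3, -2); Column gets 2.
- X → R plays T (best of 4, 2, -2); Column gets 4.
- Y → R plays M (best of -5, 5, -3); Column gets 1.
- Z → R plays M (best of -1, 4, 1); Column gets -8.
Column's induced payoffs are 2, 4, 1, -8, so Column commits to X. Subgame-perfect outcome: (T, X) with payoffs (4, 4).
Under simultaneous play:
R's best replies: W→M; X→T; Y→M; Z→M.
Column's best replies: T→Z; M→W; B→W.
Only (M, W) has each player best-responding; Nash payoffs (3, 2).
Column's commitment gain: 4 − 2 = 2.

2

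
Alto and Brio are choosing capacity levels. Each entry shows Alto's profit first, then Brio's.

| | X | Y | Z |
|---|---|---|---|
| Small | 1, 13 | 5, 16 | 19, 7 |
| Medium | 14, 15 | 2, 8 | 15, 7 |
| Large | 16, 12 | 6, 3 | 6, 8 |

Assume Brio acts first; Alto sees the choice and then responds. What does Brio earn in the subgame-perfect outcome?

12

Backward induction with Brio moving first.
- X → Alto plays Large (best of 1, 14, 16); Brio gets 12.
- Y → Alto plays Large (best of 5, 2, 6); Brio gets 3.
- Z → Alto plays Small (best of 19, 15, 6); Brio gets 7.
Brio's induced payoffs are 12, 3, 7, so Brio commits to X. Subgame-perfect outcome: (Large, X) with payoffs (16, 12).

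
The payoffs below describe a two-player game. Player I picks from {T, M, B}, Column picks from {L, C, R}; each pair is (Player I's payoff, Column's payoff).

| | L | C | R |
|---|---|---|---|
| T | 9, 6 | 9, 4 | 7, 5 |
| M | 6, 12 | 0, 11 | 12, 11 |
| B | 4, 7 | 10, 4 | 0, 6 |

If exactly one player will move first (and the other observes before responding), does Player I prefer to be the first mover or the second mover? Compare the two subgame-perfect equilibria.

If Player I leads: Column's best replies are T→L, M→L, B→L; Player I's induced payoffs 9, 6, 4; outcome (T, L), payoffs (9, 6).
If Column leads: Player I's best replies are L→T, C→B, R→M; Column's induced payoffs 6, 4, 11; outcome (M, R), payoffs (12, 11).
Player I gets 9 moving first and 12 moving second, so Player I prefers to move second.

second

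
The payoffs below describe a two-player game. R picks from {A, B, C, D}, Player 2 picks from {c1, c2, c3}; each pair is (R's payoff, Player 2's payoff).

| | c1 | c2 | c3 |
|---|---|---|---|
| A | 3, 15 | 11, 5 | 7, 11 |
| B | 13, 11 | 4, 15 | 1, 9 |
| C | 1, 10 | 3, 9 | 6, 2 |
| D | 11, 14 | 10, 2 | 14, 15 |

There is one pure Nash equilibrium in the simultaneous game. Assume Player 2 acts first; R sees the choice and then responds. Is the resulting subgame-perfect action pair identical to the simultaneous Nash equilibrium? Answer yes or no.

R best-responds to each possible Player 2 move:
- c1 → R plays B (best of 3, 13, 1, 11); Player 2 gets 11.
- c2 → R plays A (best of 11, 4, 3, 10); Player 2 gets 5.
- c3 → R plays D (best of 7, 1, 6, 14); Player 2 gets 15.
Among 11, 5, 15, the best is 15 at c3. Subgame-perfect outcome: (D, c3) with payoffs (14, 15).
Now find the simultaneous Nash equilibrium.
R's best replies: c1→B; c2→A; c3→D.
Player 2's best replies: A→c1; B→c2; C→c1; D→c3.
Only (D, c3) has each player best-responding; Nash payoffs (14, 15).
Sequential outcome (D, c3) coincides with the Nash profile (D, c3).

yes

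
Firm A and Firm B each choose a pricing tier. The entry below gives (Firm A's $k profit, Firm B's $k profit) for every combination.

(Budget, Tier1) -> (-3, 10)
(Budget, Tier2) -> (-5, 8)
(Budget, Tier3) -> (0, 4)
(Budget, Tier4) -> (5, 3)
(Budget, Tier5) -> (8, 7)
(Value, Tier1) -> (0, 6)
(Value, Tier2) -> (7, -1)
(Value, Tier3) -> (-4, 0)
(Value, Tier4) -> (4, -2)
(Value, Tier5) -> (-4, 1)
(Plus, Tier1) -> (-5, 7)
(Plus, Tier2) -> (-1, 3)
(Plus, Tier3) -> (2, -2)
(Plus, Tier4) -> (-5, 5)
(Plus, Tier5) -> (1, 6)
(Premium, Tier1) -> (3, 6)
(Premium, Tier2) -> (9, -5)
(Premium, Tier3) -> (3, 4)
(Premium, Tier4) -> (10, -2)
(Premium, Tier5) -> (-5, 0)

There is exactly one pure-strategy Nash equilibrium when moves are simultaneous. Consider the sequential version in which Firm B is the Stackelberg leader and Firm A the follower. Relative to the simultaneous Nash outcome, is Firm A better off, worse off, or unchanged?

Solve by backward induction (Firm B leads).
- Tier1 → Firm A plays Premium (best of -3, 0, -5, 3); Firm B gets 6.
- Tier2 → Firm A plays Premium (best of -5, 7, -1, 9); Firm B gets -5.
- Tier3 → Firm A plays Premium (best of 0, -4, 2, 3); Firm B gets 4.
- Tier4 → Firm A plays Premium (best of 5, 4, -5, 10); Firm B gets -2.
- Tier5 → Firm A plays Budget (best of 8, -4, 1, -5); Firm B gets 7.
Among 6, -5, 4, -2, 7, the best is 7 at Tier5. Subgame-perfect outcome: (Budget, Tier5) with payoffs (8, 7).
Now find the simultaneous Nash equilibrium.
Firm A's best replies: Tier1→Premium; Tier2→Premium; Tier3→Premium; Tier4→Premium; Tier5→Budget.
Firm B's best replies: Budget→Tier1; Value→Tier1; Plus→Tier1; Premium→Tier1.
The unique mutual best reply is (Premium, Tier1), giving (3, 6).
Firm A earns 8 sequentially versus 3 at the Nash outcome: better off.

better off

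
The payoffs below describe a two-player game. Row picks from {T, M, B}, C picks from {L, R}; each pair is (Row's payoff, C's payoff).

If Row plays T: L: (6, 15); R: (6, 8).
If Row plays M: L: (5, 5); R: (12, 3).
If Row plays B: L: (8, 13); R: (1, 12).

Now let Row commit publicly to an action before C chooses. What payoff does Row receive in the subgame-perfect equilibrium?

Backward induction with Row moving first.
- T → C plays L (best of 15, 8); Row gets 6.
- M → C plays L (best of 5, 3); Row gets 5.
- B → C plays L (best of 13, 12); Row gets 8.
Among 6, 5, 8, the best is 8 at B. Subgame-perfect outcome: (B, L) with payoffs (8, 13).

8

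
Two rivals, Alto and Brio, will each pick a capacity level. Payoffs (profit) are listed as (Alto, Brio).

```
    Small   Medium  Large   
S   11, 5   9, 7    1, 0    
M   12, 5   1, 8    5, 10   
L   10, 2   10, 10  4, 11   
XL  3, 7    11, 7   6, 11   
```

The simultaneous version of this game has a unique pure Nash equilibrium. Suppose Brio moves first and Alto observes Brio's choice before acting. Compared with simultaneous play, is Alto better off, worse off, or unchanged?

unchanged

Backward induction with Brio moving first.
- Small: Alto compares 11, 12, 10, 3 and picks M; Brio would get 5.
- Medium: Alto compares 9, 1, 10, 11 and picks XL; Brio would get 7.
- Large: Alto compares 1, 5, 4, 6 and picks XL; Brio would get 11.
Among 5, 7, 11, the best is 11 at Large. Subgame-perfect outcome: (XL, Large) with payoffs (6, 11).
Now find the simultaneous Nash equilibrium.
Alto's best replies: Small→M; Medium→XL; Large→XL.
Brio's best replies: S→Medium; M→Large; L→Large; XL→Large.
Only (XL, Large) has each player best-responding; Nash payoffs (6, 11).
Alto earns 6 sequentially versus 6 at the Nash outcome: unchanged.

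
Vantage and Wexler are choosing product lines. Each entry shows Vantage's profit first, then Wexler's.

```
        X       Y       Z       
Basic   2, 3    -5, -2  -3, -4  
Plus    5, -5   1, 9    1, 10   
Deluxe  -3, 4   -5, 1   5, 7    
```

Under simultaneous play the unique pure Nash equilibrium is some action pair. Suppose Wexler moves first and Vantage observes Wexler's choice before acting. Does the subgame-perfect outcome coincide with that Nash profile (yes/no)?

no

Backward induction with Wexler moving first.
- X: Vantage compares 2, 5, -3 and picks Plus; Wexler would get -5.
- Y: Vantage compares -5, 1, -5 and picks Plus; Wexler would get 9.
- Z: Vantage compares -3, 1, 5 and picks Deluxe; Wexler would get 7.
Among -5, 9, 7, the best is 9 at Y. Subgame-perfect outcome: (Plus, Y) with payoffs (1, 9).
Under simultaneous play:
Vantage's best replies: X→Plus; Y→Plus; Z→Deluxe.
Wexler's best replies: Basic→X; Plus→Z; Deluxe→Z.
The unique mutual best reply is (Deluxe, Z), giving (5, 7).
Sequential outcome (Plus, Y) differs from the Nash profile (Deluxe, Z).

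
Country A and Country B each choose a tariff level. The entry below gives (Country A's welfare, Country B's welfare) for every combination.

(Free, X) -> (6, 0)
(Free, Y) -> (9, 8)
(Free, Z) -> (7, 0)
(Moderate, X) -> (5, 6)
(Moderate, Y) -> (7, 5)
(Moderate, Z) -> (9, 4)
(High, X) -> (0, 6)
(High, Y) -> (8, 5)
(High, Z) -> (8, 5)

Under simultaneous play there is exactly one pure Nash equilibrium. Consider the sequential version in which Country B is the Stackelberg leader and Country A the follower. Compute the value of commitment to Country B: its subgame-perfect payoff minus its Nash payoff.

Country A best-responds to each possible Country B move:
- X → Country A plays Free (best of 6, 5, 0); Country B gets 0.
- Y → Country A plays Free (best of 9, 7, 8); Country B gets 8.
- Z → Country A plays Moderate (best of 7, 9, 8); Country B gets 4.
Among 0, 8, 4, the best is 8 at Y. Subgame-perfect outcome: (Free, Y) with payoffs (9, 8).
For the simultaneous game, intersect best replies.
Country A's best replies: X→Free; Y→Free; Z→Moderate.
Country B's best replies: Free→Y; Moderate→X; High→X.
Only (Free, Y) has each player best-responding; Nash payoffs (9, 8).
Country B's commitment gain: 8 − 8 = 0.

0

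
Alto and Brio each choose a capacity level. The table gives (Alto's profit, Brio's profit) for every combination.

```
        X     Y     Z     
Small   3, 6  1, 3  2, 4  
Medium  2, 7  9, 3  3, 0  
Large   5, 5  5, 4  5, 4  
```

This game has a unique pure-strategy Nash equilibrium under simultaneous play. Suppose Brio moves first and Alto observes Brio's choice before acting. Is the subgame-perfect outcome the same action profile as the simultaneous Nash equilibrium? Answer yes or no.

yes

Solve by backward induction (Brio leads).
- X → Alto plays Large (best of 3, 2, 5); Brio gets 5.
- Y → Alto plays Medium (best of 1, 9, 5); Brio gets 3.
- Z → Alto plays Large (best of 2, 3, 5); Brio gets 4.
Maximizing over 5, 3, 4, Brio chooses X. Subgame-perfect outcome: (Large, X) with payoffs (5, 5).
Now find the simultaneous Nash equilibrium.
Alto's best replies: X→Large; Y→Medium; Z→Large.
Brio's best replies: Small→X; Medium→X; Large→X.
Only (Large, X) has each player best-responding; Nash payoffs (5, 5).
Sequential outcome (Large, X) coincides with the Nash profile (Large, X).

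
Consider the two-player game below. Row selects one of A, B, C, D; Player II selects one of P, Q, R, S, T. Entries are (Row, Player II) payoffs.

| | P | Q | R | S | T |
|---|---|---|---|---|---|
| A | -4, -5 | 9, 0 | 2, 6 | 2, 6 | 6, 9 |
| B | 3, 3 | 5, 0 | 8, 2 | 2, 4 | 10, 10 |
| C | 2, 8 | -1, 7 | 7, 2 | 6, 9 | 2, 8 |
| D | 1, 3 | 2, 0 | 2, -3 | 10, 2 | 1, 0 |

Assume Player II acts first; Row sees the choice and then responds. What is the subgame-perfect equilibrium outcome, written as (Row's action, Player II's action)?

Backward induction with Player II moving first.
- P: Row compares -4, 3, 2, 1 and picks B; Player II would get 3.
- Q: Row compares 9, 5, -1, 2 and picks A; Player II would get 0.
- R: Row compares 2, 8, 7, 2 and picks B; Player II would get 2.
- S: Row compares 2, 2, 6, 10 and picks D; Player II would get 2.
- T: Row compares 6, 10, 2, 1 and picks B; Player II would get 10.
Player II's induced payoffs are 3, 0, 2, 2, 10, so Player II commits to T. Subgame-perfect outcome: (B, T) with payoffs (10, 10).

(B, T)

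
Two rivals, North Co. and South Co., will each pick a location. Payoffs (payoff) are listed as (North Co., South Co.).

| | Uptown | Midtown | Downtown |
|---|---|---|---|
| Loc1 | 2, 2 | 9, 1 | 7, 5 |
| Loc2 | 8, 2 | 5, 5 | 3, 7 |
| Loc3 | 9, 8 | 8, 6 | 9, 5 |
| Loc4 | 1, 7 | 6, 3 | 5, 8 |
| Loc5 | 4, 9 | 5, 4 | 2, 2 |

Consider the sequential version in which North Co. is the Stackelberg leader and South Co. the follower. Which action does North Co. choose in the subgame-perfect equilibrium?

Loc3

Work backward from South Co.'s decision.
- Loc1 → South Co. plays Downtown (best of 2, 1, 5); North Co. gets 7.
- Loc2 → South Co. plays Downtown (best of 2, 5, 7); North Co. gets 3.
- Loc3 → South Co. plays Uptown (best of 8, 6, 5); North Co. gets 9.
- Loc4 → South Co. plays Downtown (best of 7, 3, 8); North Co. gets 5.
- Loc5 → South Co. plays Uptown (best of 9, 4, 2); North Co. gets 4.
Among 7, 3, 9, 5, 4, the best is 9 at Loc3. Subgame-perfect outcome: (Loc3, Uptown) with payoffs (9, 8).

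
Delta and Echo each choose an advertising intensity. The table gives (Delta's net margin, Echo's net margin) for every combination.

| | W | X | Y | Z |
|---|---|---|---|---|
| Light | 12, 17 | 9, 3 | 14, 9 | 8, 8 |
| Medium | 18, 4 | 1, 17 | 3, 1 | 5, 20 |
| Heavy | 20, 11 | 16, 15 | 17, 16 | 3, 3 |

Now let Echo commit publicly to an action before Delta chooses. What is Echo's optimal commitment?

Y

Solve by backward induction (Echo leads).
- W: BR = Heavy, leader payoff 11.
- X: BR = Heavy, leader payoff 15.
- Y: BR = Heavy, leader payoff 16.
- Z: BR = Light, leader payoff 8.
Among 11, 15, 16, 8, the best is 16 at Y. Subgame-perfect outcome: (Heavy, Y) with payoffs (17, 16).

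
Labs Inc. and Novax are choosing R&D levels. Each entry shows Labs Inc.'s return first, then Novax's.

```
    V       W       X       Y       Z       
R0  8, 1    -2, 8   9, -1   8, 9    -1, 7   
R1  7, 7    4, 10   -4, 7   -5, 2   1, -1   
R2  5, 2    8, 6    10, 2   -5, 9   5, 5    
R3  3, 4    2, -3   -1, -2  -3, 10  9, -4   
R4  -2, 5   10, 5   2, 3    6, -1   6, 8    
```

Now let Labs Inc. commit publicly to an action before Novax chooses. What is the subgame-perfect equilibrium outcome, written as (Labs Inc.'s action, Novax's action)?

Solve by backward induction (Labs Inc. leads).
- R0: Novax compares 1, 8, -1, 9, 7 and picks Y; Labs Inc. would get 8.
- R1: Novax compares 7, 10, 7, 2, -1 and picks W; Labs Inc. would get 4.
- R2: Novax compares 2, 6, 2, 9, 5 and picks Y; Labs Inc. would get -5.
- R3: Novax compares 4, -3, -2, 10, -4 and picks Y; Labs Inc. would get -3.
- R4: Novax compares 5, 5, 3, -1, 8 and picks Z; Labs Inc. would get 6.
Maximizing over 8, 4, -5, -3, 6, Labs Inc. chooses R0. Subgame-perfect outcome: (R0, Y) with payoffs (8, 9).

(R0, Y)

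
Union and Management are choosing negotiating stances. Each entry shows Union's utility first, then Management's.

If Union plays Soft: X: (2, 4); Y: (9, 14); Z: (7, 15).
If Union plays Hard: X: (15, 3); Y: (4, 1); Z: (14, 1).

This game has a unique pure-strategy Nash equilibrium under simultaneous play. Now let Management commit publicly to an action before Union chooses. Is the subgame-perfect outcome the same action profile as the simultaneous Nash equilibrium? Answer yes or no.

Union best-responds to each possible Management move:
- X: BR = Hard, leader payoff 3.
- Y: BR = Soft, leader payoff 14.
- Z: BR = Hard, leader payoff 1.
Among 3, 14, 1, the best is 14 at Y. Subgame-perfect outcome: (Soft, Y) with payoffs (9, 14).
Now find the simultaneous Nash equilibrium.
Union's best replies: X→Hard; Y→Soft; Z→Hard.
Management's best replies: Soft→Z; Hard→X.
Only (Hard, X) has each player best-responding; Nash payoffs (15, 3).
Sequential outcome (Soft, Y) differs from the Nash profile (Hard, X).

no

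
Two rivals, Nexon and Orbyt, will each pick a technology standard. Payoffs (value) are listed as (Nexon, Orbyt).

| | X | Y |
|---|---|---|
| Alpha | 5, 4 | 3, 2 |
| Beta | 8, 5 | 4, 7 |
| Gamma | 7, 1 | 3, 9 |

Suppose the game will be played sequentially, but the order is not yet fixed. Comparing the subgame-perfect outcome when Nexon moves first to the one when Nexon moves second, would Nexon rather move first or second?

first

If Nexon leads: Orbyt's best replies are Alpha→X, Beta→Y, Gamma→Y; Nexon's induced payoffs 5, 4, 3; outcome (Alpha, X), payoffs (5, 4).
If Orbyt leads: Nexon's best replies are X→Beta, Y→Beta; Orbyt's induced payoffs 5, 7; outcome (Beta, Y), payoffs (4, 7).
Nexon gets 5 moving first and 4 moving second, so Nexon prefers to move first.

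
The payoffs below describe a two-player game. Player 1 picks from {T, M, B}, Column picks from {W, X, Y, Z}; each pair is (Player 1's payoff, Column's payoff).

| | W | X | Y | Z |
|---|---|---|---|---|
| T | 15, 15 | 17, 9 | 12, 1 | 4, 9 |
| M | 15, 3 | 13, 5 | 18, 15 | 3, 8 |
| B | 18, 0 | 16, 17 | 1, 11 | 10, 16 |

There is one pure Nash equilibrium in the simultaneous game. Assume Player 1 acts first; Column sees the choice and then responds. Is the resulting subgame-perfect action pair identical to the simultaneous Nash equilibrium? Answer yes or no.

yes

Solve by backward induction (Player 1 leads).
- T: BR = W, leader payoff 15.
- M: BR = Y, leader payoff 18.
- B: BR = X, leader payoff 16.
Player 1's induced payoffs are 15, 18, 16, so Player 1 commits to M. Subgame-perfect outcome: (M, Y) with payoffs (18, 15).
For the simultaneous game, intersect best replies.
Player 1's best replies: W→B; X→T; Y→M; Z→B.
Column's best replies: T→W; M→Y; B→X.
Only (M, Y) has each player best-responding; Nash payoffs (18, 15).
Sequential outcome (M, Y) coincides with the Nash profile (M, Y).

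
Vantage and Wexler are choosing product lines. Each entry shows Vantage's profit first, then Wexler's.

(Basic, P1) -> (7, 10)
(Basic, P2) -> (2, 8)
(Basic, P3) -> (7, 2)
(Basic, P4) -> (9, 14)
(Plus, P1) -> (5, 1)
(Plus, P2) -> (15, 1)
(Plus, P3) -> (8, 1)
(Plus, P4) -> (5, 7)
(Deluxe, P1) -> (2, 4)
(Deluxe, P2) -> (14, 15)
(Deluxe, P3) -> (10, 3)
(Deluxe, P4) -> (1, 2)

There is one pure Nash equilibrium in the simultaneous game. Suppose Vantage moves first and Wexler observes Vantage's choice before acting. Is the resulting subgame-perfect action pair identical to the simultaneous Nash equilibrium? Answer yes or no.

no

Wexler best-responds to each possible Vantage move:
- Basic → Wexler plays P4 (best of 10, 8, 2, 14); Vantage gets 9.
- Plus → Wexler plays P4 (best of 1, 1, 1, 7); Vantage gets 5.
- Deluxe → Wexler plays P2 (best of 4, 15, 3, 2); Vantage gets 14.
Among 9, 5, 14, the best is 14 at Deluxe. Subgame-perfect outcome: (Deluxe, P2) with payoffs (14, 15).
For the simultaneous game, intersect best replies.
Vantage's best replies: P1→Basic; P2→Plus; P3→Deluxe; P4→Basic.
Wexler's best replies: Basic→P4; Plus→P4; Deluxe→P2.
Only (Basic, P4) has each player best-responding; Nash payoffs (9, 14).
Sequential outcome (Deluxe, P2) differs from the Nash profile (Basic, P4).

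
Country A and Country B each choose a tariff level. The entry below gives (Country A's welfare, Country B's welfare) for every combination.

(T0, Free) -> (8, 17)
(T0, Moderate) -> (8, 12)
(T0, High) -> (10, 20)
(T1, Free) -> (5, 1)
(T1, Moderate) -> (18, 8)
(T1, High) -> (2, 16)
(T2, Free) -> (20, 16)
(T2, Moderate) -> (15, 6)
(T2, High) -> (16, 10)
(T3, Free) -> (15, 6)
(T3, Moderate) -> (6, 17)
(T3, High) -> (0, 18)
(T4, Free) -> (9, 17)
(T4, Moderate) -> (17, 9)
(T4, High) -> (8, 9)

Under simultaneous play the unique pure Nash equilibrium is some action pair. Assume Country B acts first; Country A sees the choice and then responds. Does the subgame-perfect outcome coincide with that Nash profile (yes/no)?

yes

Country A best-responds to each possible Country B move:
- Free → Country A plays T2 (best of 8, 5, 20, 15, 9); Country B gets 16.
- Moderate → Country A plays T1 (best of 8, 18, 15, 6, 17); Country B gets 8.
- High → Country A plays T2 (best of 10, 2, 16, 0, 8); Country B gets 10.
Country B's induced payoffs are 16, 8, 10, so Country B commits to Free. Subgame-perfect outcome: (T2, Free) with payoffs (20, 16).
Now find the simultaneous Nash equilibrium.
Country A's best replies: Free→T2; Moderate→T1; High→T2.
Country B's best replies: T0→High; T1→High; T2→Free; T3→High; T4→Free.
The unique mutual best reply is (T2, Free), giving (20, 16).
Sequential outcome (T2, Free) coincides with the Nash profile (T2, Free).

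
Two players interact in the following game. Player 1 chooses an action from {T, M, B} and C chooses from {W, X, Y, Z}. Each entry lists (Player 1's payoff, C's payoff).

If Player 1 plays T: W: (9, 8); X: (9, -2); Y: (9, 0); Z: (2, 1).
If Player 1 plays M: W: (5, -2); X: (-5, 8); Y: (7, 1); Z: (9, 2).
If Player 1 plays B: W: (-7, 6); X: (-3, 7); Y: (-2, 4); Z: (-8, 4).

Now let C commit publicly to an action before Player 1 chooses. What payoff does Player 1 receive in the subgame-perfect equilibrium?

Solve by backward induction (C leads).
- W: BR = T, leader payoff 8.
- X: BR = T, leader payoff -2.
- Y: BR = T, leader payoff 0.
- Z: BR = M, leader payoff 2.
Maximizing over 8, -2, 0, 2, C chooses W. Subgame-perfect outcome: (T, W) with payoffs (9, 8).

9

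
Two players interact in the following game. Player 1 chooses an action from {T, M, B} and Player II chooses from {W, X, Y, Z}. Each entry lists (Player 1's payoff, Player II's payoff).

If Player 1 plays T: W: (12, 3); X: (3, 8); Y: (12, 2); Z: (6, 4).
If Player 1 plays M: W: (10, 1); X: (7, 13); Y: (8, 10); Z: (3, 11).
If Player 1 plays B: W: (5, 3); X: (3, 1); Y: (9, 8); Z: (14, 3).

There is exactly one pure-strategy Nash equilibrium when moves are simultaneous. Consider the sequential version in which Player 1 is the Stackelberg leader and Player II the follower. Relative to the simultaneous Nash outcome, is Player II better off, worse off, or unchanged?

worse off

Work backward from Player II's decision.
- T → Player II plays X (best of 3, 8, 2, 4); Player 1 gets 3.
- M → Player II plays X (best of 1, 13, 10, 11); Player 1 gets 7.
- B → Player II plays Y (best of 3, 1, 8, 3); Player 1 gets 9.
Player 1's induced payoffs are 3, 7, 9, so Player 1 commits to B. Subgame-perfect outcome: (B, Y) with payoffs (9, 8).
Now find the simultaneous Nash equilibrium.
Player 1's best replies: W→T; X→M; Y→T; Z→B.
Player II's best replies: T→X; M→X; B→Y.
The unique mutual best reply is (M, X), giving (7, 13).
Player II earns 8 sequentially versus 13 at the Nash outcome: worse off.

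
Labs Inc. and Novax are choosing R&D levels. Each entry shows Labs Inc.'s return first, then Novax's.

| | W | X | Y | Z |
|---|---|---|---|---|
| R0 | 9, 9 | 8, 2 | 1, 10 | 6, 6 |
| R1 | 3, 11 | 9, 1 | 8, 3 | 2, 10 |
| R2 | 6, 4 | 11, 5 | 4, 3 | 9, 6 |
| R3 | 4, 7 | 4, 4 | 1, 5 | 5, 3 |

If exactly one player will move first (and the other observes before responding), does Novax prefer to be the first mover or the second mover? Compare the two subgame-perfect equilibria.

first

If Labs Inc. leads: Novax's best replies are R0→Y, R1→W, R2→Z, R3→W; Labs Inc.'s induced payoffs 1, 3, 9, 4; outcome (R2, Z), payoffs (9, 6).
If Novax leads: Labs Inc.'s best replies are W→R0, X→R2, Y→R1, Z→R2; Novax's induced payoffs 9, 5, 3, 6; outcome (R0, W), payoffs (9, 9).
Novax gets 9 moving first and 6 moving second, so Novax prefers to move first.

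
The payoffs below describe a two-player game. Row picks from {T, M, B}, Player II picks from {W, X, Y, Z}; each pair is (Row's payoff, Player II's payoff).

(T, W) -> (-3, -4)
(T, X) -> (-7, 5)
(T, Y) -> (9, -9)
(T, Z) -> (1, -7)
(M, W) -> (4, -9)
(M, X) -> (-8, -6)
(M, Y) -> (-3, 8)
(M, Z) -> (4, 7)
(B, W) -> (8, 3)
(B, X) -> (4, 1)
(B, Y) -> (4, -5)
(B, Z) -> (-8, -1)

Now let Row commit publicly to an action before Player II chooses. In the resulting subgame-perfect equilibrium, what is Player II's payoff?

3

Solve by backward induction (Row leads).
- T → Player II plays X (best of -4, 5, -9, -7); Row gets -7.
- M → Player II plays Y (best of -9, -6, 8, 7); Row gets -3.
- B → Player II plays W (best of 3, 1, -5, -1); Row gets 8.
Maximizing over -7, -3, 8, Row chooses B. Subgame-perfect outcome: (B, W) with payoffs (8, 3).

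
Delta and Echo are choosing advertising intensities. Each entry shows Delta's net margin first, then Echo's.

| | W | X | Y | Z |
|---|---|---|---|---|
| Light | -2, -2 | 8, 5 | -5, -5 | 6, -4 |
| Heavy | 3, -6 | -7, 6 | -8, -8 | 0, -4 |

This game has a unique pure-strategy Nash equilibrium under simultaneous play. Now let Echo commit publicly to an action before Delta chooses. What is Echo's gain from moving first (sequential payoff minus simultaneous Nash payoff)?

0

Delta best-responds to each possible Echo move:
- W → Delta plays Heavy (best of -2, 3); Echo gets -6.
- X → Delta plays Light (best of 8, -7); Echo gets 5.
- Y → Delta plays Light (best of -5, -8); Echo gets -5.
- Z → Delta plays Light (best of 6, 0); Echo gets -4.
Echo's induced payoffs are -6, 5, -5, -4, so Echo commits to X. Subgame-perfect outcome: (Light, X) with payoffs (8, 5).
Now find the simultaneous Nash equilibrium.
Delta's best replies: W→Heavy; X→Light; Y→Light; Z→Light.
Echo's best replies: Light→X; Heavy→X.
Only (Light, X) has each player best-responding; Nash payoffs (8, 5).
Echo's commitment gain: 5 − 5 = 0.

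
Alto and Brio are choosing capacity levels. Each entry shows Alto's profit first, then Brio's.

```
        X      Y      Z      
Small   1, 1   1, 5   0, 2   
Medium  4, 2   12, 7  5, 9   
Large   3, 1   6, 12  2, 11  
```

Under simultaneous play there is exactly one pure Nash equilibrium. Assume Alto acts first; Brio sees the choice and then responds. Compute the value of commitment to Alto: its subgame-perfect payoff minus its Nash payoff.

Solve by backward induction (Alto leads).
- Small: BR = Y, leader payoff 1.
- Medium: BR = Z, leader payoff 5.
- Large: BR = Y, leader payoff 6.
Maximizing over 1, 5, 6, Alto chooses Large. Subgame-perfect outcome: (Large, Y) with payoffs (6, 12).
For the simultaneous game, intersect best replies.
Alto's best replies: X→Medium; Y→Medium; Z→Medium.
Brio's best replies: Small→Y; Medium→Z; Large→Y.
The unique mutual best reply is (Medium, Z), giving (5, 9).
Alto's commitment gain: 6 − 5 = 1.

1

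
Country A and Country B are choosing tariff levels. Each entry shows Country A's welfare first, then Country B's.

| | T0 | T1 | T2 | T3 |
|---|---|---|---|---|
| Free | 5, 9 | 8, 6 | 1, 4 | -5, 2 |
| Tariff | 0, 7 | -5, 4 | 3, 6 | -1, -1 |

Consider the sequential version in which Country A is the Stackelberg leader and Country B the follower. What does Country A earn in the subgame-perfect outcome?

Solve by backward induction (Country A leads).
- Free → Country B plays T0 (best of 9, 6, 4, 2); Country A gets 5.
- Tariff → Country B plays T0 (best of 7, 4, 6, -1); Country A gets 0.
Maximizing over 5, 0, Country A chooses Free. Subgame-perfect outcome: (Free, T0) with payoffs (5, 9).

5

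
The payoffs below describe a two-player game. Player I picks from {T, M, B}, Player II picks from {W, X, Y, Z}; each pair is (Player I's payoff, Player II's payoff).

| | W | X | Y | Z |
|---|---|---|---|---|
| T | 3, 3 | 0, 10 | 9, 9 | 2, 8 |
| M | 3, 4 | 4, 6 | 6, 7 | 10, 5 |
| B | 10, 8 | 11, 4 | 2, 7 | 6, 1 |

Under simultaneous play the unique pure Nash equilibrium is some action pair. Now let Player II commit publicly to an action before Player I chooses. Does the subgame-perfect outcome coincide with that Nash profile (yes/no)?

Player I best-responds to each possible Player II move:
- W → Player I plays B (best of 3, 3, 10); Player II gets 8.
- X → Player I plays B (best of 0, 4, 11); Player II gets 4.
- Y → Player I plays T (best of 9, 6, 2); Player II gets 9.
- Z → Player I plays M (best of 2, 10, 6); Player II gets 5.
Among 8, 4, 9, 5, the best is 9 at Y. Subgame-perfect outcome: (T, Y) with payoffs (9, 9).
Under simultaneous play:
Player I's best replies: W→B; X→B; Y→T; Z→M.
Player II's best replies: T→X; M→Y; B→W.
Only (B, W) has each player best-responding; Nash payoffs (10, 8).
Sequential outcome (T, Y) differs from the Nash profile (B, W).

no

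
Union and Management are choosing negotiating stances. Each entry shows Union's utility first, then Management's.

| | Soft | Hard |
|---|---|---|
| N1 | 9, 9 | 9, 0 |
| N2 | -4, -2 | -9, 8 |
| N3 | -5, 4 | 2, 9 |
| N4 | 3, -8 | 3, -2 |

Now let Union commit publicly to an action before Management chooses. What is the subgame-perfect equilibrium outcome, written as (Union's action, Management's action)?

(N1, Soft)

Solve by backward induction (Union leads).
- N1 → Management plays Soft (best of 9, 0); Union gets 9.
- N2 → Management plays Hard (best of -2, 8); Union gets -9.
- N3 → Management plays Hard (best of 4, 9); Union gets 2.
- N4 → Management plays Hard (best of -8, -2); Union gets 3.
Among 9, -9, 2, 3, the best is 9 at N1. Subgame-perfect outcome: (N1, Soft) with payoffs (9, 9).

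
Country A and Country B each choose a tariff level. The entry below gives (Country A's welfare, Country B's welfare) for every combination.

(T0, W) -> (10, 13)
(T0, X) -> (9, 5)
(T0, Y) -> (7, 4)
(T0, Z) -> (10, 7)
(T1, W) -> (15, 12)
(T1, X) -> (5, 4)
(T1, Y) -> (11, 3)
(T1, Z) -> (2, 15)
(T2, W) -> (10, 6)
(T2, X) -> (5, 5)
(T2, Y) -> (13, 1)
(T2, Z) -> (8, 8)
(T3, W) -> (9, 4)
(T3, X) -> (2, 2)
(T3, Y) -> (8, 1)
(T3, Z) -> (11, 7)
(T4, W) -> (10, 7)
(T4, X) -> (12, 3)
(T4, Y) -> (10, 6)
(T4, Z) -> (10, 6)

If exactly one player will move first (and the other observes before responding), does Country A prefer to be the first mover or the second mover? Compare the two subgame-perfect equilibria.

If Country A leads: Country B's best replies are T0→W, T1→Z, T2→Z, T3→Z, T4→W; Country A's induced payoffs 10, 2, 8, 11, 10; outcome (T3, Z), payoffs (11, 7).
If Country B leads: Country A's best replies are W→T1, X→T4, Y→T2, Z→T3; Country B's induced payoffs 12, 3, 1, 7; outcome (T1, W), payoffs (15, 12).
Country A gets 11 moving first and 15 moving second, so Country A prefers to move second.

second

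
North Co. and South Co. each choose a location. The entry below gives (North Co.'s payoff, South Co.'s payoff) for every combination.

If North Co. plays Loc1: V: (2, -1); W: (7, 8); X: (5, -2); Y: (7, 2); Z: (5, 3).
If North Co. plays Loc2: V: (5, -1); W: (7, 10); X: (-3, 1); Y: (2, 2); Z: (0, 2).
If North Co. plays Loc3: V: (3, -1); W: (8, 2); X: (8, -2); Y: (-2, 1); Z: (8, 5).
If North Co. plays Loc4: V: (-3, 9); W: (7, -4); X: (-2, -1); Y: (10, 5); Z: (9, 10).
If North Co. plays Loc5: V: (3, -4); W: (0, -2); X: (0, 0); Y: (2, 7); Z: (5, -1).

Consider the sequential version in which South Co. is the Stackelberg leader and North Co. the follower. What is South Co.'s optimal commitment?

Backward induction with South Co. moving first.
- V → North Co. plays Loc2 (best of 2, 5, 3, -3, 3); South Co. gets -1.
- W → North Co. plays Loc3 (best of 7, 7, 8, 7, 0); South Co. gets 2.
- X → North Co. plays Loc3 (best of 5, -3, 8, -2, 0); South Co. gets -2.
- Y → North Co. plays Loc4 (best of 7, 2, -2, 10, 2); South Co. gets 5.
- Z → North Co. plays Loc4 (best of 5, 0, 8, 9, 5); South Co. gets 10.
Among -1, 2, -2, 5, 10, the best is 10 at Z. Subgame-perfect outcome: (Loc4, Z) with payoffs (9, 10).

Z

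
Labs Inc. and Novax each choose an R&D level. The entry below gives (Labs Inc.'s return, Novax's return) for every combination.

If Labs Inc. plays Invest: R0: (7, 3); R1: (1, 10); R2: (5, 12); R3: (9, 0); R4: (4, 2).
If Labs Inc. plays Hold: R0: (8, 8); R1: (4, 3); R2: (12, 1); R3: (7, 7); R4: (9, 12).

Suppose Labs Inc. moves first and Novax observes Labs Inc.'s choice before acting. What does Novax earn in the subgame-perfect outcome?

Work backward from Novax's decision.
- Invest: BR = R2, leader payoff 5.
- Hold: BR = R4, leader payoff 9.
Labs Inc.'s induced payoffs are 5, 9, so Labs Inc. commits to Hold. Subgame-perfect outcome: (Hold, R4) with payoffs (9, 12).

12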